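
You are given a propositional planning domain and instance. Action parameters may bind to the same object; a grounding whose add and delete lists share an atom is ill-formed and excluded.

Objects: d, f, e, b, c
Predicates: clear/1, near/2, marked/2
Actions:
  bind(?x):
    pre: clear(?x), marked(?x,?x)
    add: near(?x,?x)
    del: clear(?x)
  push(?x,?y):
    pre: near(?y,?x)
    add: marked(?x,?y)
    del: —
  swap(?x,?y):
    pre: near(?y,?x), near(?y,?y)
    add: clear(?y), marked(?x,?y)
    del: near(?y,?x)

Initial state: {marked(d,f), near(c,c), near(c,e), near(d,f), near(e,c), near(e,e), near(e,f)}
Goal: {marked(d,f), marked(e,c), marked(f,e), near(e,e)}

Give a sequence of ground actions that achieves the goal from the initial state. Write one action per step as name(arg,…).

1. push(f,e)  →  {marked(d,f), marked(f,e), near(c,c), near(c,e), near(d,f), near(e,c), near(e,e), near(e,f)}
2. push(e,c)  →  {marked(d,f), marked(e,c), marked(f,e), near(c,c), near(c,e), near(d,f), near(e,c), near(e,e), near(e,f)}

push(f,e); push(e,c)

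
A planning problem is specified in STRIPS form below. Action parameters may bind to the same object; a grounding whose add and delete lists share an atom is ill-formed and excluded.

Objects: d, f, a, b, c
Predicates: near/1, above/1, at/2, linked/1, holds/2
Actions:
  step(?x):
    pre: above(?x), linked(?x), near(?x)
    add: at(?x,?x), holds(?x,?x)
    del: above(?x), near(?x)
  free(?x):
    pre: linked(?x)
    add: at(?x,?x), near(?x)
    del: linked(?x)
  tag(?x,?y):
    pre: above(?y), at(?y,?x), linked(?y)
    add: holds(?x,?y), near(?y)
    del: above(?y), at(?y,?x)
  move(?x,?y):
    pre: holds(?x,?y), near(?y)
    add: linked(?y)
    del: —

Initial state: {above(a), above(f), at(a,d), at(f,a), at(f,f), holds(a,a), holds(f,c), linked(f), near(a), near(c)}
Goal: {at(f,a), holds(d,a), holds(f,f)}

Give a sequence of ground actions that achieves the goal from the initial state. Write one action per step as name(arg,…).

1. tag(f,f)  →  {above(a), at(a,d), at(f,a), holds(a,a), holds(f,c), holds(f,f), linked(f), near(a), near(c), near(f)}
2. move(a,a)  →  {above(a), at(a,d), at(f,a), holds(a,a), holds(f,c), holds(f,f), linked(a), linked(f), near(a), near(c), near(f)}
3. tag(d,a)  →  {at(f,a), holds(a,a), holds(d,a), holds(f,c), holds(f,f), linked(a), linked(f), near(a), near(c), near(f)}

tag(f,f); move(a,a); tag(d,a)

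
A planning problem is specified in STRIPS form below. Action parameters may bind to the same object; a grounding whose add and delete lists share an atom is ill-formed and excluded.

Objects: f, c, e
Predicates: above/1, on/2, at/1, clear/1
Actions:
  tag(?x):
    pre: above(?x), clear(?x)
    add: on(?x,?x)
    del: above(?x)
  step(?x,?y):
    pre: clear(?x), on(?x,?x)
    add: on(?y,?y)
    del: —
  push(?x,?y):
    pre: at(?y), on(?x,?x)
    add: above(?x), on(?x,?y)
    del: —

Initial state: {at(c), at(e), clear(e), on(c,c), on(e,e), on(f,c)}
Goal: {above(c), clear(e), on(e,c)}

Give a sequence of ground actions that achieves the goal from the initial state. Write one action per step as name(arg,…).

push(c,c); push(e,c)

1. push(c,c)  →  {above(c), at(c), at(e), clear(e), on(c,c), on(e,e), on(f,c)}
2. push(e,c)  →  {above(c), above(e), at(c), at(e), clear(e), on(c,c), on(e,c), on(e,e), on(f,c)}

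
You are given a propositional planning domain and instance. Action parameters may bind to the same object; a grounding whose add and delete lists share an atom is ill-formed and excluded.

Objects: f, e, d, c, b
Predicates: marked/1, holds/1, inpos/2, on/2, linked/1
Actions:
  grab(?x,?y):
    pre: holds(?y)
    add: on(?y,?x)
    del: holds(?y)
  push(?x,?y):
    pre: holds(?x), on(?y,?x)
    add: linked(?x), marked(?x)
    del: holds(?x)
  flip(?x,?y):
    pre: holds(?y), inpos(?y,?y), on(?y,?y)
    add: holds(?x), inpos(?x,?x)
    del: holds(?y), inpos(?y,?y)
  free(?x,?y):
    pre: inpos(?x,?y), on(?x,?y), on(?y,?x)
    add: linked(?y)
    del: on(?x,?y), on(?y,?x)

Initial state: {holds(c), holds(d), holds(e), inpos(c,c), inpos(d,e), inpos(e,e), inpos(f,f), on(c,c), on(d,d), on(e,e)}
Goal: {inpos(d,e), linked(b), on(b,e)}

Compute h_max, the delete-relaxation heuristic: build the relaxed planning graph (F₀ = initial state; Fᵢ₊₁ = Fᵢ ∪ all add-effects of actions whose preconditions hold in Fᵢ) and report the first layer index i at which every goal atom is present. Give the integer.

2

F0 = init (10 atoms)
F1 = F0 ∪ {holds(b), holds(f), inpos(b,b), inpos(d,d), linked(c), linked(d), linked(e), marked(c), marked(d), marked(e), on(c,b), on(c,d), on(c,e), on(c,f), on(d,b), on(d,c), on(d,e), on(d,f), on(e,b), on(e,c), on(e,d), on(e,f)}  (32 atoms)
F2 = F1 ∪ {linked(b), linked(f), marked(b), marked(f), on(b,b), on(b,c), on(b,d), on(b,e), on(b,f), on(f,b), on(f,c), on(f,d), on(f,e), on(f,f)}  (46 atoms)
goal ⊆ F2  ⇒  h_max = 2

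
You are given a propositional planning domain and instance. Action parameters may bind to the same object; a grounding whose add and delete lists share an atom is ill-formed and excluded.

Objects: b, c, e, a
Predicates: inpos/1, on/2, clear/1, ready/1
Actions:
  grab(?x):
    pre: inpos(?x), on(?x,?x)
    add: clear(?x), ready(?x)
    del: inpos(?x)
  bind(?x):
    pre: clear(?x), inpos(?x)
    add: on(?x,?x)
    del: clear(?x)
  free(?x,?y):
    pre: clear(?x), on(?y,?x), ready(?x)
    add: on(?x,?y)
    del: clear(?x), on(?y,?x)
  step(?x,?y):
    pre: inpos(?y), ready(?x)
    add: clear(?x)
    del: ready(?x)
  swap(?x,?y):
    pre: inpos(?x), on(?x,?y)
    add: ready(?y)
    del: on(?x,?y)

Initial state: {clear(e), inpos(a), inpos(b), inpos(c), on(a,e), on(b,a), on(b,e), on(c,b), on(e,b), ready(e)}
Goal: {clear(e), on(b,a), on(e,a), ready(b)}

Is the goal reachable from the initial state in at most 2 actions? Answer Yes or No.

1. free(e,a)  →  {inpos(a), inpos(b), inpos(c), on(b,a), on(b,e), on(c,b), on(e,a), on(e,b), ready(e)}
2. step(e,b)  →  {clear(e), inpos(a), inpos(b), inpos(c), on(b,a), on(b,e), on(c,b), on(e,a), on(e,b)}
3. swap(c,b)  →  {clear(e), inpos(a), inpos(b), inpos(c), on(b,a), on(b,e), on(e,a), on(e,b), ready(b)}
optimal plan length = 3; 3 > 2

No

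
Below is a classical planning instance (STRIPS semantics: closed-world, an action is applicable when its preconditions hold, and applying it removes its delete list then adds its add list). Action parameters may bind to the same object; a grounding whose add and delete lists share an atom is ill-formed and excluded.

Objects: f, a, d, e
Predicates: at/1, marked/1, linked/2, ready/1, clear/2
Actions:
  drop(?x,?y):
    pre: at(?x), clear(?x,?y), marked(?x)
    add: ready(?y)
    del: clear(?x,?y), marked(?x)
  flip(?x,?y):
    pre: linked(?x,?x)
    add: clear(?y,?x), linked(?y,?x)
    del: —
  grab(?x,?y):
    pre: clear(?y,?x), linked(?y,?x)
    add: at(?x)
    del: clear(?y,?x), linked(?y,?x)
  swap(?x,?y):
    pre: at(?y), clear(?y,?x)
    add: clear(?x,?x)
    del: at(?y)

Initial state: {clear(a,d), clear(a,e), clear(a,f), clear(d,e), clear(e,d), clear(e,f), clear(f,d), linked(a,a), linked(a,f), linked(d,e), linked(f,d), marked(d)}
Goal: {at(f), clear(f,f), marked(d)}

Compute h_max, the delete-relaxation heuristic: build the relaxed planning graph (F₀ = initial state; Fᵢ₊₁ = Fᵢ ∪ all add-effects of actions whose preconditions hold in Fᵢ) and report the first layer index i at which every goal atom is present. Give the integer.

2

F0 = init (12 atoms)
F1 = F0 ∪ {at(d), at(e), at(f), clear(a,a), clear(d,a), clear(e,a), clear(f,a), linked(d,a), linked(e,a), linked(f,a)}  (22 atoms)
F2 = F1 ∪ {at(a), clear(d,d), clear(e,e), clear(f,f), ready(a), ready(e)}  (28 atoms)
goal ⊆ F2  ⇒  h_max = 2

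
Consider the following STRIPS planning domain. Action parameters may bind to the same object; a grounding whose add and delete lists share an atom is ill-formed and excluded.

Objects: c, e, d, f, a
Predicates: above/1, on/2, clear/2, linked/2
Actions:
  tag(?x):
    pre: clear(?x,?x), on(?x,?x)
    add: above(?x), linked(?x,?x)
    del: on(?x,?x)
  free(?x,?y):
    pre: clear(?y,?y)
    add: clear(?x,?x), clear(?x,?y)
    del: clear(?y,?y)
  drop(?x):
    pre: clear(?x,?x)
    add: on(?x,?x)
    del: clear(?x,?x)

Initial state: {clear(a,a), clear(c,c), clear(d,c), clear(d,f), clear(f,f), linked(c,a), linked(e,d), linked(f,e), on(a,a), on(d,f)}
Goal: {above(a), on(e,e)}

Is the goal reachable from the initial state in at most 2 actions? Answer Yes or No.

No

1. tag(a)  →  {above(a), clear(a,a), clear(c,c), clear(d,c), clear(d,f), clear(f,f), linked(a,a), linked(c,a), linked(e,d), linked(f,e), on(d,f)}
2. free(e,c)  →  {above(a), clear(a,a), clear(d,c), clear(d,f), clear(e,c), clear(e,e), clear(f,f), linked(a,a), linked(c,a), linked(e,d), linked(f,e), on(d,f)}
3. drop(e)  →  {above(a), clear(a,a), clear(d,c), clear(d,f), clear(e,c), clear(f,f), linked(a,a), linked(c,a), linked(e,d), linked(f,e), on(d,f), on(e,e)}
optimal plan length = 3; 3 > 2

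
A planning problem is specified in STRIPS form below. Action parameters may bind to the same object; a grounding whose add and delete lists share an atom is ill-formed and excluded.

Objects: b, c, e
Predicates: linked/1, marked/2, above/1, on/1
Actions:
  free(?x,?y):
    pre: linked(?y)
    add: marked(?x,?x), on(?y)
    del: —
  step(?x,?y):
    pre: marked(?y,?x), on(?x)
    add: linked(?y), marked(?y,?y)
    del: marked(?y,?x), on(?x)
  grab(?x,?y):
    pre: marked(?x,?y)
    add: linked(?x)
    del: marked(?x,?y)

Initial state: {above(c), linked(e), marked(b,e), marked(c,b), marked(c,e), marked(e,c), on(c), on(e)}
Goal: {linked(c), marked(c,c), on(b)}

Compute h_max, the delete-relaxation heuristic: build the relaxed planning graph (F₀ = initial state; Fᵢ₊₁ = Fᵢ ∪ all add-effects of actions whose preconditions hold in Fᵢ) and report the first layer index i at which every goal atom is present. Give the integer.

F0 = init (8 atoms)
F1 = F0 ∪ {linked(b), linked(c), marked(b,b), marked(c,c), marked(e,e)}  (13 atoms)
F2 = F1 ∪ {on(b)}  (14 atoms)
goal ⊆ F2  ⇒  h_max = 2

2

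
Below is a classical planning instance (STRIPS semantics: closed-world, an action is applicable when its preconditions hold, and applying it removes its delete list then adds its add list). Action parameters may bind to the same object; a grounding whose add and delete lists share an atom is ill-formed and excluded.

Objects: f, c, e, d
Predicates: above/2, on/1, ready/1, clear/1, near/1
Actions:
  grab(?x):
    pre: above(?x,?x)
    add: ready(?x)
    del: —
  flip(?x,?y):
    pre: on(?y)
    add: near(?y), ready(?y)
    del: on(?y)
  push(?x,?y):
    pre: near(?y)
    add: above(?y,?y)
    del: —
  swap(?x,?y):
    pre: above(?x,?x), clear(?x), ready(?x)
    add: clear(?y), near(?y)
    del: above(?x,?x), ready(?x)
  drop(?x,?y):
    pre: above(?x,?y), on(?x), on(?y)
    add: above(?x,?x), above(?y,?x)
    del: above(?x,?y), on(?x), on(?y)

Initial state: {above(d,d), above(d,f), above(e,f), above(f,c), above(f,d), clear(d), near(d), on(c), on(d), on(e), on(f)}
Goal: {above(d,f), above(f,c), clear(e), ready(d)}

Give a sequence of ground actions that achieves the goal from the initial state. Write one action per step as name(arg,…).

1. grab(d)  →  {above(d,d), above(d,f), above(e,f), above(f,c), above(f,d), clear(d), near(d), on(c), on(d), on(e), on(f), ready(d)}
2. swap(d,e)  →  {above(d,f), above(e,f), above(f,c), above(f,d), clear(d), clear(e), near(d), near(e), on(c), on(d), on(e), on(f)}
3. flip(f,d)  →  {above(d,f), above(e,f), above(f,c), above(f,d), clear(d), clear(e), near(d), near(e), on(c), on(e), on(f), ready(d)}

grab(d); swap(d,e); flip(f,d)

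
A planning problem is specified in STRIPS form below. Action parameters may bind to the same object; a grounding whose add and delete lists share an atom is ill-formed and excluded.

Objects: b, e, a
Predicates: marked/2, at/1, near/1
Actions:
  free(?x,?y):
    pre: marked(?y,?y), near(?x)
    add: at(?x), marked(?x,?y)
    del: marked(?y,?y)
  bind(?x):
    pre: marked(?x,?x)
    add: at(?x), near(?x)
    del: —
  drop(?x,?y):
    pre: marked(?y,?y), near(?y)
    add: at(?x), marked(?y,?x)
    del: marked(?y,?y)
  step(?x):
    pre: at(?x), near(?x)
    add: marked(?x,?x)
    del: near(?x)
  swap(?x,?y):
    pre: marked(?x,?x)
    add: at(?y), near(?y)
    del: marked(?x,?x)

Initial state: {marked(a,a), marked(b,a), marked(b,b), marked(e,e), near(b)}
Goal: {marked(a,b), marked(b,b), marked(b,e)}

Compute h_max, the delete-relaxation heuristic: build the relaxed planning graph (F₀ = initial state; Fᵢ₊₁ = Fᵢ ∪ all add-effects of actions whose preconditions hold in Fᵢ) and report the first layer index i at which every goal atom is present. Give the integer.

2

F0 = init (5 atoms)
F1 = F0 ∪ {at(a), at(b), at(e), marked(b,e), near(a), near(e)}  (11 atoms)
F2 = F1 ∪ {marked(a,b), marked(a,e), marked(e,a), marked(e,b)}  (15 atoms)
goal ⊆ F2  ⇒  h_max = 2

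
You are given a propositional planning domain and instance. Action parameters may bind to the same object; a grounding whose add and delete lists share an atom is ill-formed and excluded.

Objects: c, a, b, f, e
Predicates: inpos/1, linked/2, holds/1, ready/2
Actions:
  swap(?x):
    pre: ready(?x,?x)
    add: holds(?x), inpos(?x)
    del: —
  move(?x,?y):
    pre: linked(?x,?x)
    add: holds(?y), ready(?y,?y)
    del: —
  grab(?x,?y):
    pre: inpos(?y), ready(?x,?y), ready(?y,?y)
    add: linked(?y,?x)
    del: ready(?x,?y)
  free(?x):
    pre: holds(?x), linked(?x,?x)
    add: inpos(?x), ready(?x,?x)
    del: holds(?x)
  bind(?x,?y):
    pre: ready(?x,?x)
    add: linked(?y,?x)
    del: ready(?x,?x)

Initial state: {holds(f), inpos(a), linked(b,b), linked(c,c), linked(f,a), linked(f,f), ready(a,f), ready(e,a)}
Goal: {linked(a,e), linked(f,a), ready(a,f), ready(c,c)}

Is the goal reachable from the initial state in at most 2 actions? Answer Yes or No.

No

1. move(c,c)  →  {holds(c), holds(f), inpos(a), linked(b,b), linked(c,c), linked(f,a), linked(f,f), ready(a,f), ready(c,c), ready(e,a)}
2. move(c,a)  →  {holds(a), holds(c), holds(f), inpos(a), linked(b,b), linked(c,c), linked(f,a), linked(f,f), ready(a,a), ready(a,f), ready(c,c), ready(e,a)}
3. grab(e,a)  →  {holds(a), holds(c), holds(f), inpos(a), linked(a,e), linked(b,b), linked(c,c), linked(f,a), linked(f,f), ready(a,a), ready(a,f), ready(c,c)}
optimal plan length = 3; 3 > 2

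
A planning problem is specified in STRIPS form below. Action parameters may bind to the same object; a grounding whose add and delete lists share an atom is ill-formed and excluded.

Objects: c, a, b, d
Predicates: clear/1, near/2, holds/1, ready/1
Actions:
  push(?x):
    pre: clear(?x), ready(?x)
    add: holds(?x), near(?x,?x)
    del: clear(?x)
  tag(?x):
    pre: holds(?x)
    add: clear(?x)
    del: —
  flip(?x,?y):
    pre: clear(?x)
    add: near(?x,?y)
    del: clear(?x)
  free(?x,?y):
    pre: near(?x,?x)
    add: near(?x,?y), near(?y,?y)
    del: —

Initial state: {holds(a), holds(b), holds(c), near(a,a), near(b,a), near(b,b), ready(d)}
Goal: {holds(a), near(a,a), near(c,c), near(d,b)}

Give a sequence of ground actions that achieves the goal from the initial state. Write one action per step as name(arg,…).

1. free(a,c)  →  {holds(a), holds(b), holds(c), near(a,a), near(a,c), near(b,a), near(b,b), near(c,c), ready(d)}
2. free(c,d)  →  {holds(a), holds(b), holds(c), near(a,a), near(a,c), near(b,a), near(b,b), near(c,c), near(c,d), near(d,d), ready(d)}
3. free(d,b)  →  {holds(a), holds(b), holds(c), near(a,a), near(a,c), near(b,a), near(b,b), near(c,c), near(c,d), near(d,b), near(d,d), ready(d)}

free(a,c); free(c,d); free(d,b)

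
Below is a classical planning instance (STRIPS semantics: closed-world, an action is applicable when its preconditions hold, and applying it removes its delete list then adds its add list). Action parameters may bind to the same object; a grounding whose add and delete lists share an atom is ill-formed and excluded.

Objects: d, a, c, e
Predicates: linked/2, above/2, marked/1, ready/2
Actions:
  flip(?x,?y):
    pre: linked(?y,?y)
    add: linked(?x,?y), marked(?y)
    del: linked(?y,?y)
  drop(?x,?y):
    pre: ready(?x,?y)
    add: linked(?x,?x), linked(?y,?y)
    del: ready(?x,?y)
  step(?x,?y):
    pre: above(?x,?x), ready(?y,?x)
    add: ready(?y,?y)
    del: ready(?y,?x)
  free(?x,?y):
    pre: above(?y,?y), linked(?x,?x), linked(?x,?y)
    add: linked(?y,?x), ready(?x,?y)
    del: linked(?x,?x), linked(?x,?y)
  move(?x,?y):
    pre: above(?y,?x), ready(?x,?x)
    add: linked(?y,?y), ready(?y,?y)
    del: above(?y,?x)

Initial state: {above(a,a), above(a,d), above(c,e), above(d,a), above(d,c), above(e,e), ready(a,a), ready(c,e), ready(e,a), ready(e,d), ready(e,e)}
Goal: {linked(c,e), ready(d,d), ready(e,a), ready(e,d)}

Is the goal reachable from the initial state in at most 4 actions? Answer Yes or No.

Yes

1. drop(c,e)  →  {above(a,a), above(a,d), above(c,e), above(d,a), above(d,c), above(e,e), linked(c,c), linked(e,e), ready(a,a), ready(e,a), ready(e,d), ready(e,e)}
2. flip(c,e)  →  {above(a,a), above(a,d), above(c,e), above(d,a), above(d,c), above(e,e), linked(c,c), linked(c,e), marked(e), ready(a,a), ready(e,a), ready(e,d), ready(e,e)}
3. move(a,d)  →  {above(a,a), above(a,d), above(c,e), above(d,c), above(e,e), linked(c,c), linked(c,e), linked(d,d), marked(e), ready(a,a), ready(d,d), ready(e,a), ready(e,d), ready(e,e)}
optimal plan length = 3; 3 ≤ 4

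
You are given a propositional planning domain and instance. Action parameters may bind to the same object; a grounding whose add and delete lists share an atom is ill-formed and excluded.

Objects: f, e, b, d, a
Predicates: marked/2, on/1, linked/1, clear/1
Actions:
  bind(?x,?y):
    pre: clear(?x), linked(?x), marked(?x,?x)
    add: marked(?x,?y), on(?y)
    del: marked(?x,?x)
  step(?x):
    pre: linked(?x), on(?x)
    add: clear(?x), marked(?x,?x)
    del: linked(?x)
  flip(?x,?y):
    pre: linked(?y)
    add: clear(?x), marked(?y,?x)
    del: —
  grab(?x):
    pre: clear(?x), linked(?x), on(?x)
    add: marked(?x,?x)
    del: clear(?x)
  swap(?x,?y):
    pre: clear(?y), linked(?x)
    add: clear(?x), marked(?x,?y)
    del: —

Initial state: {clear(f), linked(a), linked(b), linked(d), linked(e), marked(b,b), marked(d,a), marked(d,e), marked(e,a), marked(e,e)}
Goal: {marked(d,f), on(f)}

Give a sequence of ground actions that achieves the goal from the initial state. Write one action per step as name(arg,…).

1. flip(d,d)  →  {clear(d), clear(f), linked(a), linked(b), linked(d), linked(e), marked(b,b), marked(d,a), marked(d,d), marked(d,e), marked(e,a), marked(e,e)}
2. bind(d,f)  →  {clear(d), clear(f), linked(a), linked(b), linked(d), linked(e), marked(b,b), marked(d,a), marked(d,e), marked(d,f), marked(e,a), marked(e,e), on(f)}

flip(d,d); bind(d,f)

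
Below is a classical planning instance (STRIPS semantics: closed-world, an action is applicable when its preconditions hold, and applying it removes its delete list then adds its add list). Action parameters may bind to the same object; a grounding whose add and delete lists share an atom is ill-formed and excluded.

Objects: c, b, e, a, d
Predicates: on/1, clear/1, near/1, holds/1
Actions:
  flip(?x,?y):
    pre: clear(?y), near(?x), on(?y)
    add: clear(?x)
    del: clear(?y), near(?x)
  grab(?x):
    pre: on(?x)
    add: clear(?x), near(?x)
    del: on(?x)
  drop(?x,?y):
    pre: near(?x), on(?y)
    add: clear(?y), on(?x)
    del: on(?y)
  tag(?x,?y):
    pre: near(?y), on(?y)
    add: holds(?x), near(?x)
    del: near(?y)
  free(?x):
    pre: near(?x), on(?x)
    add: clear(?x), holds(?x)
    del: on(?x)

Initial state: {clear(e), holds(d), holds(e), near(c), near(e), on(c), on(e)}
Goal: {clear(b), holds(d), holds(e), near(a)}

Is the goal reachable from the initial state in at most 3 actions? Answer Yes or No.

1. tag(b,c)  →  {clear(e), holds(b), holds(d), holds(e), near(b), near(e), on(c), on(e)}
2. flip(b,e)  →  {clear(b), holds(b), holds(d), holds(e), near(e), on(c), on(e)}
3. tag(a,e)  →  {clear(b), holds(a), holds(b), holds(d), holds(e), near(a), on(c), on(e)}
optimal plan length = 3; 3 ≤ 3

Yes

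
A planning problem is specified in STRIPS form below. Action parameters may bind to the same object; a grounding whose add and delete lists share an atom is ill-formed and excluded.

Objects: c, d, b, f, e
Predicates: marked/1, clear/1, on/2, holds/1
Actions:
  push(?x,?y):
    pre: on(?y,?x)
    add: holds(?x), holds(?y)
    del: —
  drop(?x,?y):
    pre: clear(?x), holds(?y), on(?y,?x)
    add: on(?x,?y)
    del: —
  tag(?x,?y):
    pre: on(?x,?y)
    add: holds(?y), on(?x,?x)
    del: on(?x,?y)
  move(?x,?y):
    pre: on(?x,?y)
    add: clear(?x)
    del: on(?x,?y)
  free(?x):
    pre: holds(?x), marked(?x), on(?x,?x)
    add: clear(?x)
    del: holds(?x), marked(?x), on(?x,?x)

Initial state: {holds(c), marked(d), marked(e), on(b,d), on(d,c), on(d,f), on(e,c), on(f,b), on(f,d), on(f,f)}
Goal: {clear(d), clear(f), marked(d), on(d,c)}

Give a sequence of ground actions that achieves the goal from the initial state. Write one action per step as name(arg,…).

1. move(d,f)  →  {clear(d), holds(c), marked(d), marked(e), on(b,d), on(d,c), on(e,c), on(f,b), on(f,d), on(f,f)}
2. move(f,d)  →  {clear(d), clear(f), holds(c), marked(d), marked(e), on(b,d), on(d,c), on(e,c), on(f,b), on(f,f)}

move(d,f); move(f,d)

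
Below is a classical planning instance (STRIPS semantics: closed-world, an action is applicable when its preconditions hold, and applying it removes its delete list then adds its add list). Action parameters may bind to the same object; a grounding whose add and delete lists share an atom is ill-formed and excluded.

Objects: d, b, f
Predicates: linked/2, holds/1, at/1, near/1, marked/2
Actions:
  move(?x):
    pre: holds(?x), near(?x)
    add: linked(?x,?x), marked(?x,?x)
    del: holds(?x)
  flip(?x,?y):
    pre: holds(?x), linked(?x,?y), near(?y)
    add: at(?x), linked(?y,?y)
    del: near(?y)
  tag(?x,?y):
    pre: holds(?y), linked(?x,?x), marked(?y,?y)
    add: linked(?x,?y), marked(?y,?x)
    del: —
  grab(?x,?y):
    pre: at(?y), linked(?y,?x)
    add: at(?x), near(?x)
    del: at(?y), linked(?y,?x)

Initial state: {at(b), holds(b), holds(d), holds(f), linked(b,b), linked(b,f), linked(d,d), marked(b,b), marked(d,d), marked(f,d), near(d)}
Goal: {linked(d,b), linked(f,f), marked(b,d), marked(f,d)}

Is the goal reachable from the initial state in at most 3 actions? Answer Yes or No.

1. tag(d,b)  →  {at(b), holds(b), holds(d), holds(f), linked(b,b), linked(b,f), linked(d,b), linked(d,d), marked(b,b), marked(b,d), marked(d,d), marked(f,d), near(d)}
2. grab(f,b)  →  {at(f), holds(b), holds(d), holds(f), linked(b,b), linked(d,b), linked(d,d), marked(b,b), marked(b,d), marked(d,d), marked(f,d), near(d), near(f)}
3. move(f)  →  {at(f), holds(b), holds(d), linked(b,b), linked(d,b), linked(d,d), linked(f,f), marked(b,b), marked(b,d), marked(d,d), marked(f,d), marked(f,f), near(d), near(f)}
optimal plan length = 3; 3 ≤ 3

Yes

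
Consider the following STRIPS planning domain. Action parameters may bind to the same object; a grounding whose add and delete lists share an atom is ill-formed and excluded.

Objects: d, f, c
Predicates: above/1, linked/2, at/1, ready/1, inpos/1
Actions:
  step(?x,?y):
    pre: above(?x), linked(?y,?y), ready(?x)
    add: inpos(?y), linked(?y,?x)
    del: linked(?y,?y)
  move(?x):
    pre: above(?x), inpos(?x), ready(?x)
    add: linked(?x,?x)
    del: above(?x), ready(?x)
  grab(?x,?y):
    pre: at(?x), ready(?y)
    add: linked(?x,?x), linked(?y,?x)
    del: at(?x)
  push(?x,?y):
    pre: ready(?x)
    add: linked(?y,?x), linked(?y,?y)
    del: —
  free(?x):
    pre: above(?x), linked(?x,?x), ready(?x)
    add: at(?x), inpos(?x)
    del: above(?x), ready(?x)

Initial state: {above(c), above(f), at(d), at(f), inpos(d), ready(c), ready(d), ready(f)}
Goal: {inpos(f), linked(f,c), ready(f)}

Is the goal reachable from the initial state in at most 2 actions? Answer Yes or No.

Yes

1. grab(f,d)  →  {above(c), above(f), at(d), inpos(d), linked(d,f), linked(f,f), ready(c), ready(d), ready(f)}
2. step(c,f)  →  {above(c), above(f), at(d), inpos(d), inpos(f), linked(d,f), linked(f,c), ready(c), ready(d), ready(f)}
optimal plan length = 2; 2 ≤ 2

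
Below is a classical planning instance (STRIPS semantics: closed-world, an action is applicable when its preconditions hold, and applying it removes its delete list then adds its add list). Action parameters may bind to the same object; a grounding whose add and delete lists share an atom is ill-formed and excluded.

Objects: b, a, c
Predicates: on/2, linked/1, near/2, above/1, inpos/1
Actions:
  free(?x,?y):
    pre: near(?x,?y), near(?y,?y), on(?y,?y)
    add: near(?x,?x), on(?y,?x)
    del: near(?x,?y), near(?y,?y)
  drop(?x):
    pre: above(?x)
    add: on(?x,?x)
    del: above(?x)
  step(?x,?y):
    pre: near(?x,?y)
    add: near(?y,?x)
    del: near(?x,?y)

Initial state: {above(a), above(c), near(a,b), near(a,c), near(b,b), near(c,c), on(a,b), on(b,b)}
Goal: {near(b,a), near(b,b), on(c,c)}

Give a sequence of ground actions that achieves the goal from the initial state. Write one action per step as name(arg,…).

drop(c); step(a,b)

1. drop(c)  →  {above(a), near(a,b), near(a,c), near(b,b), near(c,c), on(a,b), on(b,b), on(c,c)}
2. step(a,b)  →  {above(a), near(a,c), near(b,a), near(b,b), near(c,c), on(a,b), on(b,b), on(c,c)}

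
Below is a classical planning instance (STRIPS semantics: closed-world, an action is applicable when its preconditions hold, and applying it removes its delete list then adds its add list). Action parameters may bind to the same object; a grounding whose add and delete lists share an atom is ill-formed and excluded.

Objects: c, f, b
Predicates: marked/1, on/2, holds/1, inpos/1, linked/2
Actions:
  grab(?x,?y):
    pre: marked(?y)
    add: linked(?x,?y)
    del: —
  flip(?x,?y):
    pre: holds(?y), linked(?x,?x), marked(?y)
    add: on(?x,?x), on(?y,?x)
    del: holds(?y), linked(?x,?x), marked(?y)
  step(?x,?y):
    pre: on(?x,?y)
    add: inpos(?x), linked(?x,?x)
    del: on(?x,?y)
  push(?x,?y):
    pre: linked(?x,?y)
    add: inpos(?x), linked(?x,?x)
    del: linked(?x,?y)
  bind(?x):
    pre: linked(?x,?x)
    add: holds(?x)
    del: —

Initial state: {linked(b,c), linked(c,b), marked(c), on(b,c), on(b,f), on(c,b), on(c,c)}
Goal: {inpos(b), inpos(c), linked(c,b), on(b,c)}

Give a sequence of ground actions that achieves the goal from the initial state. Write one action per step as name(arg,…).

step(c,c); step(b,f)

1. step(c,c)  →  {inpos(c), linked(b,c), linked(c,b), linked(c,c), marked(c), on(b,c), on(b,f), on(c,b)}
2. step(b,f)  →  {inpos(b), inpos(c), linked(b,b), linked(b,c), linked(c,b), linked(c,c), marked(c), on(b,c), on(c,b)}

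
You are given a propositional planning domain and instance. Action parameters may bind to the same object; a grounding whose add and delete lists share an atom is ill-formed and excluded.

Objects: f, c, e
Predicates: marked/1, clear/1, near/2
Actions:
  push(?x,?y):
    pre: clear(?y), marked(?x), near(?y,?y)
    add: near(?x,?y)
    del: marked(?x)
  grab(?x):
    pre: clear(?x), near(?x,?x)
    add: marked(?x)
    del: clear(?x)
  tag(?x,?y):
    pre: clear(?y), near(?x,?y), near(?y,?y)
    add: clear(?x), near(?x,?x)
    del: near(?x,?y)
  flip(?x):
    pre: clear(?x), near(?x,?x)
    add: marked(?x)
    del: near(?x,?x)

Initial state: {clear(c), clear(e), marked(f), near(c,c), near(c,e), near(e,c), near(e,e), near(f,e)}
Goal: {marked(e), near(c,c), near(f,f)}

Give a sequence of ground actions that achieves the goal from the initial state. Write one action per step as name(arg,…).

tag(f,e); grab(e)

1. tag(f,e)  →  {clear(c), clear(e), clear(f), marked(f), near(c,c), near(c,e), near(e,c), near(e,e), near(f,f)}
2. grab(e)  →  {clear(c), clear(f), marked(e), marked(f), near(c,c), near(c,e), near(e,c), near(e,e), near(f,f)}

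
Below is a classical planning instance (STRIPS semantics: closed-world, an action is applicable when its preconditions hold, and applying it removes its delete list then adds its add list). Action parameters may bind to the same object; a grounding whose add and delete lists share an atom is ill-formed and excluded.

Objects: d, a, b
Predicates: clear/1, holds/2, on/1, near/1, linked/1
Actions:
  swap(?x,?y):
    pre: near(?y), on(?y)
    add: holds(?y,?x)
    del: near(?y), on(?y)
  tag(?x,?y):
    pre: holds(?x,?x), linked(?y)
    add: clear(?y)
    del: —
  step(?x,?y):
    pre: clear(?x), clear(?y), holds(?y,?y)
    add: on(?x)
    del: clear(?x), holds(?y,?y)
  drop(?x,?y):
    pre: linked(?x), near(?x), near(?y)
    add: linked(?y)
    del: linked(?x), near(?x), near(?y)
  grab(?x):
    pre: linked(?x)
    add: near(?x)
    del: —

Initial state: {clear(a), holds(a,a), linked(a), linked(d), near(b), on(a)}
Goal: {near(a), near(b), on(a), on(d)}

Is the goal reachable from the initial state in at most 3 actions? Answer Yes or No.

1. tag(a,d)  →  {clear(a), clear(d), holds(a,a), linked(a), linked(d), near(b), on(a)}
2. step(d,a)  →  {clear(a), linked(a), linked(d), near(b), on(a), on(d)}
3. grab(a)  →  {clear(a), linked(a), linked(d), near(a), near(b), on(a), on(d)}
optimal plan length = 3; 3 ≤ 3

Yes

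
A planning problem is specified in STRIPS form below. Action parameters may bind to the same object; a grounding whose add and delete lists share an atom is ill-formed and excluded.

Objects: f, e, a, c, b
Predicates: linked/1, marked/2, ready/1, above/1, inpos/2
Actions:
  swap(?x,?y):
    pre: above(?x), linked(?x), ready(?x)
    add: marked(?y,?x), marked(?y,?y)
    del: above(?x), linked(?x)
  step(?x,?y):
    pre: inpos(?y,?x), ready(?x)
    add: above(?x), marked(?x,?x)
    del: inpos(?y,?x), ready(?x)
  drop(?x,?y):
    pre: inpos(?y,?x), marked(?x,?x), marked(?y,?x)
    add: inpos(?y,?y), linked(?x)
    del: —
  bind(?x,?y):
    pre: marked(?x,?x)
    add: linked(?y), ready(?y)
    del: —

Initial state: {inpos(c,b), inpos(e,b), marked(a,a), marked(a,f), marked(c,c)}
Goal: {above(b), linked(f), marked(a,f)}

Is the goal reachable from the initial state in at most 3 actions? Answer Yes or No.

Yes

1. bind(a,f)  →  {inpos(c,b), inpos(e,b), linked(f), marked(a,a), marked(a,f), marked(c,c), ready(f)}
2. bind(a,b)  →  {inpos(c,b), inpos(e,b), linked(b), linked(f), marked(a,a), marked(a,f), marked(c,c), ready(b), ready(f)}
3. step(b,e)  →  {above(b), inpos(c,b), linked(b), linked(f), marked(a,a), marked(a,f), marked(b,b), marked(c,c), ready(f)}
optimal plan length = 3; 3 ≤ 3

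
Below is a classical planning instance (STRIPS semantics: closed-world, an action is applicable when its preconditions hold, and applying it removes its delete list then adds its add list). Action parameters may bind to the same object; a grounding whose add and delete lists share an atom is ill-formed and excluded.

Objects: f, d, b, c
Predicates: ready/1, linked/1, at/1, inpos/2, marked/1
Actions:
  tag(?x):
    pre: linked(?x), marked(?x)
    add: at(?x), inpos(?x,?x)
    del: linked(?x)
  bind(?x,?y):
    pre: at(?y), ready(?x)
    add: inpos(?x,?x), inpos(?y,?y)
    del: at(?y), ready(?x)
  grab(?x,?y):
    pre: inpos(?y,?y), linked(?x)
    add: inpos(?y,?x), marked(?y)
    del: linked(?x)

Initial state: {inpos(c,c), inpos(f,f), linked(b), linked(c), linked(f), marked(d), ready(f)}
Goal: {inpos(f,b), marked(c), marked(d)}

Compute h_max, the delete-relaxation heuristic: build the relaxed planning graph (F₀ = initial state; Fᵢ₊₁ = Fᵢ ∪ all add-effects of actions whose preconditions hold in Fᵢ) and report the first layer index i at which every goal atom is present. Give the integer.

1

F0 = init (7 atoms)
F1 = F0 ∪ {inpos(c,b), inpos(c,f), inpos(f,b), inpos(f,c), marked(c), marked(f)}  (13 atoms)
goal ⊆ F1  ⇒  h_max = 1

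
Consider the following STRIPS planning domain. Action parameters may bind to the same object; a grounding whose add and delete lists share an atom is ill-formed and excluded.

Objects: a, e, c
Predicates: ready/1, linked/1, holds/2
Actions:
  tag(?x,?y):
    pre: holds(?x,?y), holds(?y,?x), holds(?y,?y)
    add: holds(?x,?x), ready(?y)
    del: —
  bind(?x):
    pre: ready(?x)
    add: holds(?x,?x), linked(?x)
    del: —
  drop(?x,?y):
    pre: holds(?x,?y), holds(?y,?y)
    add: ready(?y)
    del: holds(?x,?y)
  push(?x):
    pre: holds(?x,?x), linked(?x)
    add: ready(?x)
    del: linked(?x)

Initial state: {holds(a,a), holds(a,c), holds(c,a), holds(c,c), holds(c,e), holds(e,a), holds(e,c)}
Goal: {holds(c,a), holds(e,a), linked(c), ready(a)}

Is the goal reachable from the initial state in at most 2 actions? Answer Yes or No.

No

1. tag(a,a)  →  {holds(a,a), holds(a,c), holds(c,a), holds(c,c), holds(c,e), holds(e,a), holds(e,c), ready(a)}
2. tag(a,c)  →  {holds(a,a), holds(a,c), holds(c,a), holds(c,c), holds(c,e), holds(e,a), holds(e,c), ready(a), ready(c)}
3. bind(c)  →  {holds(a,a), holds(a,c), holds(c,a), holds(c,c), holds(c,e), holds(e,a), holds(e,c), linked(c), ready(a), ready(c)}
optimal plan length = 3; 3 > 2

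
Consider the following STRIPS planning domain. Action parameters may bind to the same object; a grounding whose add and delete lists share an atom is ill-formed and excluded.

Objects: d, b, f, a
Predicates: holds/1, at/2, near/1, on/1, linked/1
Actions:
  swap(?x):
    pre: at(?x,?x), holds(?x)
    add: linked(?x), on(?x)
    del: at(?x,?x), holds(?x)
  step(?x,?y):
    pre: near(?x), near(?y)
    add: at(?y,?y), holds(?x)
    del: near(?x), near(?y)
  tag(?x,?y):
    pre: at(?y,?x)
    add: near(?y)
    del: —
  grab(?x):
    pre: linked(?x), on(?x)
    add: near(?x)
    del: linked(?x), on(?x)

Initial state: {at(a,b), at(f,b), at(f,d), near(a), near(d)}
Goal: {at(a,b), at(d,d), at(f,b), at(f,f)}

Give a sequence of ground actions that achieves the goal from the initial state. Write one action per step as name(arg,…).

1. step(d,d)  →  {at(a,b), at(d,d), at(f,b), at(f,d), holds(d), near(a)}
2. tag(d,f)  →  {at(a,b), at(d,d), at(f,b), at(f,d), holds(d), near(a), near(f)}
3. step(f,f)  →  {at(a,b), at(d,d), at(f,b), at(f,d), at(f,f), holds(d), holds(f), near(a)}

step(d,d); tag(d,f); step(f,f)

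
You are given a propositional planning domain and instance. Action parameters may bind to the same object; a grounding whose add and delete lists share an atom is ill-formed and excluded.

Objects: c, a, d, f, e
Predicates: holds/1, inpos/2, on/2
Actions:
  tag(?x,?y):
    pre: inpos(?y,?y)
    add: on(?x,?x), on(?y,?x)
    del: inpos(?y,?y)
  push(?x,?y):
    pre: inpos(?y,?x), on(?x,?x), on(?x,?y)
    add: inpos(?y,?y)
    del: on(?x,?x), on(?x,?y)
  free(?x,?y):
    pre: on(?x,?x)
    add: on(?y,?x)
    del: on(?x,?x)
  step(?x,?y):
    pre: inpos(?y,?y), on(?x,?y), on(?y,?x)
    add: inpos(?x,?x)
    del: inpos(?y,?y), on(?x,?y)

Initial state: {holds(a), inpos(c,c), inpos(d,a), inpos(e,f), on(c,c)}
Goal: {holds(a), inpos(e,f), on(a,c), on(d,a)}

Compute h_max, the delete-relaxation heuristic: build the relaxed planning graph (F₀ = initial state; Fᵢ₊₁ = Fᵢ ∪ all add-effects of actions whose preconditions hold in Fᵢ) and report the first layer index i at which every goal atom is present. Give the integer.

2

F0 = init (5 atoms)
F1 = F0 ∪ {on(a,a), on(a,c), on(c,a), on(c,d), on(c,e), on(c,f), on(d,c), on(d,d), on(e,c), on(e,e), on(f,c), on(f,f)}  (17 atoms)
F2 = F1 ∪ {inpos(a,a), inpos(d,d), inpos(e,e), inpos(f,f), on(a,d), on(a,e), on(a,f), on(d,a), on(d,e), on(d,f), on(e,a), on(e,d), on(e,f), on(f,a), on(f,d), on(f,e)}  (33 atoms)
goal ⊆ F2  ⇒  h_max = 2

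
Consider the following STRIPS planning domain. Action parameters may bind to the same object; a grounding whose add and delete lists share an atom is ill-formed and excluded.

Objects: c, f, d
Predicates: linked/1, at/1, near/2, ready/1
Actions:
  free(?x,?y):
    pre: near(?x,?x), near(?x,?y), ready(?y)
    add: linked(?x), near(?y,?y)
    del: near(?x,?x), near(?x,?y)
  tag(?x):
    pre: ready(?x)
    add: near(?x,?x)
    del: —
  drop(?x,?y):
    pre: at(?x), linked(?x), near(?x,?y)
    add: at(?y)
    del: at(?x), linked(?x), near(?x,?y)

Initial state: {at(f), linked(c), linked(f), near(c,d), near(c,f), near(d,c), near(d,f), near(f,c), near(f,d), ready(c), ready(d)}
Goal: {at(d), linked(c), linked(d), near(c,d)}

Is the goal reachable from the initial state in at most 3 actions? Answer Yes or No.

Yes

1. tag(d)  →  {at(f), linked(c), linked(f), near(c,d), near(c,f), near(d,c), near(d,d), near(d,f), near(f,c), near(f,d), ready(c), ready(d)}
2. free(d,c)  →  {at(f), linked(c), linked(d), linked(f), near(c,c), near(c,d), near(c,f), near(d,f), near(f,c), near(f,d), ready(c), ready(d)}
3. drop(f,d)  →  {at(d), linked(c), linked(d), near(c,c), near(c,d), near(c,f), near(d,f), near(f,c), ready(c), ready(d)}
optimal plan length = 3; 3 ≤ 3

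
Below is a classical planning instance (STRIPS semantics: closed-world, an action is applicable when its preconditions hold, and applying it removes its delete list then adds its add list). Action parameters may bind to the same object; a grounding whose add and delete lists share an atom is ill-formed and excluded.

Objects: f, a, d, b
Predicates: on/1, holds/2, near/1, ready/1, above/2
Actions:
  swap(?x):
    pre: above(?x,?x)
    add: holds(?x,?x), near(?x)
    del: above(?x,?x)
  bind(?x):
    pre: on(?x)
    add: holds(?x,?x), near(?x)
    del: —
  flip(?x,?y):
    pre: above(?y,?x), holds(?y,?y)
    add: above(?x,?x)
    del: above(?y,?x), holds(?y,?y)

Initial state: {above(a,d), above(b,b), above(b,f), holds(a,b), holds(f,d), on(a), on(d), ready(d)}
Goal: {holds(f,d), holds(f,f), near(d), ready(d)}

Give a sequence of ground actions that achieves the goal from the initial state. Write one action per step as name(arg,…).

swap(b); bind(d); flip(f,b); swap(f)

1. swap(b)  →  {above(a,d), above(b,f), holds(a,b), holds(b,b), holds(f,d), near(b), on(a), on(d), ready(d)}
2. bind(d)  →  {above(a,d), above(b,f), holds(a,b), holds(b,b), holds(d,d), holds(f,d), near(b), near(d), on(a), on(d), ready(d)}
3. flip(f,b)  →  {above(a,d), above(f,f), holds(a,b), holds(d,d), holds(f,d), near(b), near(d), on(a), on(d), ready(d)}
4. swap(f)  →  {above(a,d), holds(a,b), holds(d,d), holds(f,d), holds(f,f), near(b), near(d), near(f), on(a), on(d), ready(d)}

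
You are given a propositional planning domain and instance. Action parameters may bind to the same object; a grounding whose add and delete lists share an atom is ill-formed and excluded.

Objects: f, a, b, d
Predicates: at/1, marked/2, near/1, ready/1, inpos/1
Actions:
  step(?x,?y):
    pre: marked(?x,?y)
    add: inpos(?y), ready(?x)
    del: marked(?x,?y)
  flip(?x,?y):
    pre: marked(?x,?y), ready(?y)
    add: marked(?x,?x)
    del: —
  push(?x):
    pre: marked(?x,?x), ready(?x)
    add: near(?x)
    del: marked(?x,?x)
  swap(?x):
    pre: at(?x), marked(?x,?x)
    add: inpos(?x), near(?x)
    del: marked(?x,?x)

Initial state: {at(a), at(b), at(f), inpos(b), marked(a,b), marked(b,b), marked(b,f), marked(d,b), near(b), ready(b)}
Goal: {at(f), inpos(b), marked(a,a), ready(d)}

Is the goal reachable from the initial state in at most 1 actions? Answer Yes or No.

1. step(d,b)  →  {at(a), at(b), at(f), inpos(b), marked(a,b), marked(b,b), marked(b,f), near(b), ready(b), ready(d)}
2. flip(a,b)  →  {at(a), at(b), at(f), inpos(b), marked(a,a), marked(a,b), marked(b,b), marked(b,f), near(b), ready(b), ready(d)}
optimal plan length = 2; 2 > 1

No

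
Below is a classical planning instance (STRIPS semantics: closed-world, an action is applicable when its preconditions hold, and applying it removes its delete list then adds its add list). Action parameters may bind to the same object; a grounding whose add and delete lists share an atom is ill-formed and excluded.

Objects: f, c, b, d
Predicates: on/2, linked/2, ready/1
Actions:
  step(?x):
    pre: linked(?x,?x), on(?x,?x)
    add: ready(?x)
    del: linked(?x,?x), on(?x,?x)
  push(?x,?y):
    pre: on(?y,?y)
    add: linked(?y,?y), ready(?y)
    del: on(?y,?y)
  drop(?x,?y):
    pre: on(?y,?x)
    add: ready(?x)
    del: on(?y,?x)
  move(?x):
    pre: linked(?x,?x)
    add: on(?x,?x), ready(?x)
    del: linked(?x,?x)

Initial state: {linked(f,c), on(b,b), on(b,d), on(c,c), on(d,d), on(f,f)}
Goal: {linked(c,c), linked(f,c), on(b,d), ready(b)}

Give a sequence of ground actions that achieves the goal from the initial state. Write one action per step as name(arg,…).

push(f,c); push(f,b)

1. push(f,c)  →  {linked(c,c), linked(f,c), on(b,b), on(b,d), on(d,d), on(f,f), ready(c)}
2. push(f,b)  →  {linked(b,b), linked(c,c), linked(f,c), on(b,d), on(d,d), on(f,f), ready(b), ready(c)}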